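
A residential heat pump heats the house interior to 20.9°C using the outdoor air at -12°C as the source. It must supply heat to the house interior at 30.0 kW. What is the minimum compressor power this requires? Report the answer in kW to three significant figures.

3.36 kW

In absolute terms T_C = 261.15 K and T_H = 294.05 K, so ΔT = 32.90 K.
COP_Carnot = T_H/ΔT = 294.05/32.90 = 8.938.
Ẇ_min = Q̇/COP_Carnot = 30.00/8.938 = 3.357 kW.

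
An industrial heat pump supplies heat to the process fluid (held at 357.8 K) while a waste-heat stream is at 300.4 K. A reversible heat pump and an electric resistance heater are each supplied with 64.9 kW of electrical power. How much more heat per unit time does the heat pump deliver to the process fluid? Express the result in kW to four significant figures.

The reservoir spacing is ΔT = 357.8 − 300.4 = 57.40 K.
COP_Carnot = T_H/ΔT = 357.80/57.40 = 6.233.
The heat pump delivers Q̇_H = COP × Ẇ = 404.6 kW; the resistance heater delivers Ẇ = 64.90 kW.
Extra = (COP − 1)·Ẇ = 339.7 kW.

339.7 kW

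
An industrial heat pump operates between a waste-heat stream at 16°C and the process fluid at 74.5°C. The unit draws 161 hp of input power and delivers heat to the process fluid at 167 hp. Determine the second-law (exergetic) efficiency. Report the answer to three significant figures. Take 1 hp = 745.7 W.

COP_actual = Q̇_H/Ẇ = 167.0/161.0 = 1.037.
In absolute terms T_C = 289.15 K and T_H = 347.65 K, so ΔT = 58.50 K.
COP_Carnot = T_H/ΔT = 347.65/58.50 = 5.943.
η_II = COP_actual/COP_Carnot = 1.037/5.943 = 0.1745.

0.175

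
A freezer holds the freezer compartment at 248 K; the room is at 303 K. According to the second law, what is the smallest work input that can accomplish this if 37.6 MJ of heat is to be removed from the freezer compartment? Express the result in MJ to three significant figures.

The reservoir spacing is ΔT = 303 − 248 = 55.00 K.
The reversible limit is COP_R = T_C/ΔT = 4.509, so W_min = Q_C/COP = Q_C·ΔT/T_C.
W_min = 37.60 × 55.00/248.00 = 8.339 MJ.

8.34 MJ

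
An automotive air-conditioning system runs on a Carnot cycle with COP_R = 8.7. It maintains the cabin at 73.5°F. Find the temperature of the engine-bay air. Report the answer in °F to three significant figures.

135 °F

COP_R = T_C/(T_H − T_C) gives T_H − T_C = T_C/COP.
With T_C = 296.21 K, T_H = 296.21 × (1 + 1/8.7) = 330.25 K.
Converting, 330.25 K = 134.78°F.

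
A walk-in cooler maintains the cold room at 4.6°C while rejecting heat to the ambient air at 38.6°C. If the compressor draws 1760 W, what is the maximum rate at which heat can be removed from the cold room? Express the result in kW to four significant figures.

14.38 kW

In absolute terms T_C = 277.75 K and T_H = 311.75 K, so ΔT = 34.00 K.
COP_Carnot = T_C/ΔT = 277.75/34.00 = 8.169.
Q̇_max = COP_Carnot × Ẇ = 8.169 × 1760 W = 14380 W = 14.38 kW.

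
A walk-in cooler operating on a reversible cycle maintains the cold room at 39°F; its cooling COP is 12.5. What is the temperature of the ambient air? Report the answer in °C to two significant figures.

COP_R = T_C/(T_H − T_C) gives T_H − T_C = T_C/COP.
With T_C = 277.04 K, T_H = 277.04 × (1 + 1/12.5) = 299.20 K.
Converting, 299.20 K = 26.05°C.

26 °C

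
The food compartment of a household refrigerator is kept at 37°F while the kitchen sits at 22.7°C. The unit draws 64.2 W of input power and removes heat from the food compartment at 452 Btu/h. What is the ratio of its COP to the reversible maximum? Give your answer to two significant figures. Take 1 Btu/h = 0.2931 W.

0.15

Converting, Q̇_C = 452.0 Btu/h = 132.5 W, so COP_actual = Q̇_C/Ẇ = 132.5/64.20 = 2.064.
In absolute terms T_C = 275.93 K and T_H = 295.85 K, so ΔT = 19.92 K.
COP_Carnot = T_C/ΔT = 275.93/19.92 = 13.85.
η_II = COP_actual/COP_Carnot = 2.064/13.85 = 0.1490.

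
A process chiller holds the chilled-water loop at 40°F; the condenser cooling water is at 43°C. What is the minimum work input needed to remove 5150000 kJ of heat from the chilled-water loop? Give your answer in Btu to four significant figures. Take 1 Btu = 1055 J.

In absolute terms T_C = 277.59 K and T_H = 316.15 K, so ΔT = 38.56 K.
The reversible limit is COP_R = T_C/ΔT = 7.200, so W_min = Q_C/COP = Q_C·ΔT/T_C.
W_min = 5150000 × 38.56/277.59 = 715300 kJ = 678000 Btu.

678000 Btu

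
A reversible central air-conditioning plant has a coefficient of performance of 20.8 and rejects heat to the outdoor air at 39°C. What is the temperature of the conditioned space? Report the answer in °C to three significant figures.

24.7 °C

For a Carnot refrigerator COP_R = T_C/(T_H − T_C), so T_C = COP·T_H/(1 + COP).
With T_H = 312.15 K, T_C = 20.8 × 312.15/21.80 = 297.83 K.
Converting, 297.83 K = 24.68°C.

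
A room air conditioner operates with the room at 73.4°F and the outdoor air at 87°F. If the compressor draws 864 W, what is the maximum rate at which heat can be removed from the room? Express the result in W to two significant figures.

In absolute terms T_C = 296.15 K and T_H = 303.71 K, so ΔT = 7.556 K.
COP_Carnot = T_C/ΔT = 296.15/7.556 = 39.20.
Q̇_max = COP_Carnot × Ẇ = 39.20 × 864.0 W = 33870 W.

34000 W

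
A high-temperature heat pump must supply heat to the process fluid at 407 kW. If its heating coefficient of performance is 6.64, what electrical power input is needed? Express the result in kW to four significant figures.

Ẇ = Q̇_H/COP_HP = 407.0/6.64 = 61.30 kW.

61.30 kW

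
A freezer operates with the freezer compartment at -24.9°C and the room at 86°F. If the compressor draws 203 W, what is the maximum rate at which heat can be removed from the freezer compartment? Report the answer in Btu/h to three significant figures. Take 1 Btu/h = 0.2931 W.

3130 Btu/h

In absolute terms T_C = 248.25 K and T_H = 303.15 K, so ΔT = 54.90 K.
COP_Carnot = T_C/ΔT = 248.25/54.90 = 4.522.
Q̇_max = COP_Carnot × Ẇ = 4.522 × 203.0 W = 917.9 W = 3132 Btu/h.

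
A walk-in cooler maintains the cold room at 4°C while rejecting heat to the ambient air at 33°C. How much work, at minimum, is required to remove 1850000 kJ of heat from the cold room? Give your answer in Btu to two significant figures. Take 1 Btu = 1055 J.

180000 Btu

In absolute terms T_C = 277.15 K and T_H = 306.15 K, so ΔT = 29.00 K.
The reversible limit is COP_R = T_C/ΔT = 9.557, so W_min = Q_C/COP = Q_C·ΔT/T_C.
W_min = 1850000 × 29.00/277.15 = 193600 kJ = 183500 Btu.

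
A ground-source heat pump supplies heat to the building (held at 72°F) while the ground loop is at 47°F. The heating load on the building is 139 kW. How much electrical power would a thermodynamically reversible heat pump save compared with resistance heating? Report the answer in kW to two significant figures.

In absolute terms T_C = 281.48 K and T_H = 295.37 K, so ΔT = 13.89 K.
COP_Carnot = T_H/ΔT = 295.37/13.89 = 21.27.
Resistance heating needs Ẇ_res = Q̇_H = 139.0 kW; the reversible heat pump needs only Ẇ_hp = Q̇_H/COP = 6.536 kW.
Saving = 139.0 − 6.536 = 132.5 kW.

130 kW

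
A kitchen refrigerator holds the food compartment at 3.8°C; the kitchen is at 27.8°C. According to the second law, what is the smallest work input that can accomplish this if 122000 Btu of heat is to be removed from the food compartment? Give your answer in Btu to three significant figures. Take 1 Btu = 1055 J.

10600 Btu

In absolute terms T_C = 276.95 K and T_H = 300.95 K, so ΔT = 24.00 K.
The reversible limit is COP_R = T_C/ΔT = 11.54, so W_min = Q_C/COP = Q_C·ΔT/T_C.
W_min = 122000 × 24.00/276.95 = 10570 Btu.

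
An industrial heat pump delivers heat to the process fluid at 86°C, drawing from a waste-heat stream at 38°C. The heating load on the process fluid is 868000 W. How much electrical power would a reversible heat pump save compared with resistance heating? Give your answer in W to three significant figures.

In absolute terms T_C = 311.15 K and T_H = 359.15 K, so ΔT = 48.00 K.
COP_Carnot = T_H/ΔT = 359.15/48.00 = 7.482.
Resistance heating needs Ẇ_res = Q̇_H = 868000 W; the reversible heat pump needs only Ẇ_hp = Q̇_H/COP = 116000 W.
Saving = 868000 − 116000 = 752000 W.

752000 W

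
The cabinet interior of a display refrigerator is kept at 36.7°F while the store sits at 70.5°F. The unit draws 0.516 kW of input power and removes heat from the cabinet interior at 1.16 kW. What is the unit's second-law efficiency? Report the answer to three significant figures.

COP_actual = Q̇_C/Ẇ = 1.160/0.5160 = 2.248.
In absolute terms T_C = 275.76 K and T_H = 294.54 K, so ΔT = 18.78 K.
COP_Carnot = T_C/ΔT = 275.76/18.78 = 14.69.
η_II = COP_actual/COP_Carnot = 2.248/14.69 = 0.1531.

0.153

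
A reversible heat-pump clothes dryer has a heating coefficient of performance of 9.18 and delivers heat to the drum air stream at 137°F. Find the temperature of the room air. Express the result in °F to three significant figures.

COP_HP = T_H/(T_H − T_C) gives T_H − T_C = T_H/COP.
With T_H = 331.48 K, T_C = 331.48 × (1 − 1/9.18) = 295.37 K.
Converting, 295.37 K = 72.00°F.

72.0 °F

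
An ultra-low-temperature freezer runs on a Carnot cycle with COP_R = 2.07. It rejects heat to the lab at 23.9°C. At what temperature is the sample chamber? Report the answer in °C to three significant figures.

-72.9 °C

For a Carnot refrigerator COP_R = T_C/(T_H − T_C), so T_C = COP·T_H/(1 + COP).
With T_H = 297.05 K, T_C = 2.07 × 297.05/3.070 = 200.29 K.
Converting, 200.29 K = -72.86°C.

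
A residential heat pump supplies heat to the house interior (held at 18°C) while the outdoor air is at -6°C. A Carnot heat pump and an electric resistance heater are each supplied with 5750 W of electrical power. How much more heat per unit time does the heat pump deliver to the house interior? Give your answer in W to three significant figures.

In absolute terms T_C = 267.15 K and T_H = 291.15 K, so ΔT = 24.00 K.
COP_Carnot = T_H/ΔT = 291.15/24.00 = 12.13.
The heat pump delivers Q̇_H = COP × Ẇ = 69750 W; the resistance heater delivers Ẇ = 5750 W.
Extra = (COP − 1)·Ẇ = 64000 W.

64000 W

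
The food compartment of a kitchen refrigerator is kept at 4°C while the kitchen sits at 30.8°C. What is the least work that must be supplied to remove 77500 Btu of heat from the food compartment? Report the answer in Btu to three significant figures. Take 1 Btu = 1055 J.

In absolute terms T_C = 277.15 K and T_H = 303.95 K, so ΔT = 26.80 K.
The reversible limit is COP_R = T_C/ΔT = 10.34, so W_min = Q_C/COP = Q_C·ΔT/T_C.
W_min = 77500 × 26.80/277.15 = 7494 Btu.

7490 Btu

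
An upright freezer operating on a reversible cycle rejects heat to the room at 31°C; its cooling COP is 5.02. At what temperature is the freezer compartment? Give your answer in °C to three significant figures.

-19.5 °C

For a Carnot refrigerator COP_R = T_C/(T_H − T_C), so T_C = COP·T_H/(1 + COP).
With T_H = 304.15 K, T_C = 5.02 × 304.15/6.020 = 253.63 K.
Converting, 253.63 K = -19.52°C.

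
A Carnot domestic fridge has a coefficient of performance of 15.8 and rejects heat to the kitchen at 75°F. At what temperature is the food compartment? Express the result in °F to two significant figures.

For a Carnot refrigerator COP_R = T_C/(T_H − T_C), so T_C = COP·T_H/(1 + COP).
With T_H = 297.04 K, T_C = 15.8 × 297.04/16.80 = 279.36 K.
Converting, 279.36 K = 43.17°F.

43 °F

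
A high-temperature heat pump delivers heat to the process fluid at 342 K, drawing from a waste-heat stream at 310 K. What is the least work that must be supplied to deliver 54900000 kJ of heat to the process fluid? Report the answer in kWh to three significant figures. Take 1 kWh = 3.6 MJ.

1430 kWh

The reservoir spacing is ΔT = 342 − 310 = 32.00 K.
The reversible limit is COP_HP = T_H/ΔT = 10.69, so W_min = Q_H/COP = Q_H·ΔT/T_H.
W_min = 54900000 × 32.00/342.00 = 5137000 kJ = 1427 kWh.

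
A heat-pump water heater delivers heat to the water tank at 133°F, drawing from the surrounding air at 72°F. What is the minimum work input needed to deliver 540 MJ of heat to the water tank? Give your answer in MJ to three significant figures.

55.6 MJ

In absolute terms T_C = 295.37 K and T_H = 329.26 K, so ΔT = 33.89 K.
The reversible limit is COP_HP = T_H/ΔT = 9.716, so W_min = Q_H/COP = Q_H·ΔT/T_H.
W_min = 540.0 × 33.89/329.26 = 55.58 MJ.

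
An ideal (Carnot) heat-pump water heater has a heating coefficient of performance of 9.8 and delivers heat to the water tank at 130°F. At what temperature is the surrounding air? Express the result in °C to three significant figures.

COP_HP = T_H/(T_H − T_C) gives T_H − T_C = T_H/COP.
With T_H = 327.59 K, T_C = 327.59 × (1 − 1/9.8) = 294.17 K.
Converting, 294.17 K = 21.02°C.

21.0 °C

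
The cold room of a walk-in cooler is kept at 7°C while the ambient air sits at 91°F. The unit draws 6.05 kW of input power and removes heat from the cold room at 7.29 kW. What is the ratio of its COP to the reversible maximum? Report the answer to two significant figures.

COP_actual = Q̇_C/Ẇ = 7.290/6.050 = 1.205.
In absolute terms T_C = 280.15 K and T_H = 305.93 K, so ΔT = 25.78 K.
COP_Carnot = T_C/ΔT = 280.15/25.78 = 10.87.
η_II = COP_actual/COP_Carnot = 1.205/10.87 = 0.1109.

0.11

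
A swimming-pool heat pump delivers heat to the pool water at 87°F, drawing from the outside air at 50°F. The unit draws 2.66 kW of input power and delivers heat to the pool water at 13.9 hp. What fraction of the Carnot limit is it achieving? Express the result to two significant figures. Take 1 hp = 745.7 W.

0.26

Converting, Q̇_H = 13.90 hp = 10.37 kW, so COP_actual = Q̇_H/Ẇ = 10.37/2.660 = 3.897.
In absolute terms T_C = 283.15 K and T_H = 303.71 K, so ΔT = 20.56 K.
COP_Carnot = T_H/ΔT = 303.71/20.56 = 14.77.
η_II = COP_actual/COP_Carnot = 3.897/14.77 = 0.2637.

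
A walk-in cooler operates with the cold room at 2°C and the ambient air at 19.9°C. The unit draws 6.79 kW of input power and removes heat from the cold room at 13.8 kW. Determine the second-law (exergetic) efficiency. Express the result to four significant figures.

COP_actual = Q̇_C/Ẇ = 13.80/6.790 = 2.032.
In absolute terms T_C = 275.15 K and T_H = 293.05 K, so ΔT = 17.90 K.
COP_Carnot = T_C/ΔT = 275.15/17.90 = 15.37.
η_II = COP_actual/COP_Carnot = 2.032/15.37 = 0.1322.

0.1322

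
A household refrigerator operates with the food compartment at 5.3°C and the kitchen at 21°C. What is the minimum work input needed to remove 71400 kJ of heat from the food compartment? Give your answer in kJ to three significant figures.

In absolute terms T_C = 278.45 K and T_H = 294.15 K, so ΔT = 15.70 K.
The reversible limit is COP_R = T_C/ΔT = 17.74, so W_min = Q_C/COP = Q_C·ΔT/T_C.
W_min = 71400 × 15.70/278.45 = 4026 kJ.

4030 kJ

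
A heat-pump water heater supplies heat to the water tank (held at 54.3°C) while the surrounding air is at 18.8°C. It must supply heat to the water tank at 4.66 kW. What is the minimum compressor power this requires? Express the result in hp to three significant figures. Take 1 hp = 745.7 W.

0.677 hp

In absolute terms T_C = 291.95 K and T_H = 327.45 K, so ΔT = 35.50 K.
COP_Carnot = T_H/ΔT = 327.45/35.50 = 9.224.
Ẇ_min = Q̇/COP_Carnot = 4.660/9.224 = 0.5052 kW = 0.6775 hp.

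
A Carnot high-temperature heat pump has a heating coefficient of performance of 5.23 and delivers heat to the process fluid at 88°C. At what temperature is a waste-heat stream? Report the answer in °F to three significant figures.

COP_HP = T_H/(T_H − T_C) gives T_H − T_C = T_H/COP.
With T_H = 361.15 K, T_C = 361.15 × (1 − 1/5.23) = 292.10 K.
Converting, 292.10 K = 66.10°F.

66.1 °F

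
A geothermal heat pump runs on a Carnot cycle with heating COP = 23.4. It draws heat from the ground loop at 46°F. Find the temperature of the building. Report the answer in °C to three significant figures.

20.3 °C

COP_HP = T_H/(T_H − T_C) rearranges to T_H = COP·T_C/(COP − 1).
With T_C = 280.93 K, T_H = 23.4 × 280.93/22.40 = 293.47 K.
Converting, 293.47 K = 20.32°C.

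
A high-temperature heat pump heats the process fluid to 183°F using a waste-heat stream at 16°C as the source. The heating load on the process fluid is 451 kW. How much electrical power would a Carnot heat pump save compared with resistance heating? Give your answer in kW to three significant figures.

In absolute terms T_C = 289.15 K and T_H = 357.04 K, so ΔT = 67.89 K.
COP_Carnot = T_H/ΔT = 357.04/67.89 = 5.259.
Resistance heating needs Ẇ_res = Q̇_H = 451.0 kW; the reversible heat pump needs only Ẇ_hp = Q̇_H/COP = 85.76 kW.
Saving = 451.0 − 85.76 = 365.2 kW.

365 kW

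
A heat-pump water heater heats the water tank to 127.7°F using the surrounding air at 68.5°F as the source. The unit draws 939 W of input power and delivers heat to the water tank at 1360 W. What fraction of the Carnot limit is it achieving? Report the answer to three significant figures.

0.146

COP_actual = Q̇_H/Ẇ = 1360/939.0 = 1.448.
In absolute terms T_C = 293.43 K and T_H = 326.32 K, so ΔT = 32.89 K.
COP_Carnot = T_H/ΔT = 326.32/32.89 = 9.922.
η_II = COP_actual/COP_Carnot = 1.448/9.922 = 0.1460.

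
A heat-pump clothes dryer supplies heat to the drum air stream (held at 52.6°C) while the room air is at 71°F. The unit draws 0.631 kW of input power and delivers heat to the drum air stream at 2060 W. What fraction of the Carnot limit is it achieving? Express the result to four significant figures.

Converting, Q̇_H = 2060 W = 2.060 kW, so COP_actual = Q̇_H/Ẇ = 2.060/0.6310 = 3.265.
In absolute terms T_C = 294.82 K and T_H = 325.75 K, so ΔT = 30.93 K.
COP_Carnot = T_H/ΔT = 325.75/30.93 = 10.53.
η_II = COP_actual/COP_Carnot = 3.265/10.53 = 0.3100.

0.3100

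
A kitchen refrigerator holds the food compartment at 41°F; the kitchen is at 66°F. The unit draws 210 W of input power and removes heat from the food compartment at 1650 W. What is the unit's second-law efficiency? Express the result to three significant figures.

COP_actual = Q̇_C/Ẇ = 1650/210.0 = 7.857.
In absolute terms T_C = 278.15 K and T_H = 292.04 K, so ΔT = 13.89 K.
COP_Carnot = T_C/ΔT = 278.15/13.89 = 20.03.
η_II = COP_actual/COP_Carnot = 7.857/20.03 = 0.3923.

0.392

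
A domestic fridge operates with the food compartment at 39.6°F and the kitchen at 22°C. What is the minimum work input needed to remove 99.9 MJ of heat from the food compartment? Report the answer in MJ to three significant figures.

6.40 MJ

In absolute terms T_C = 277.37 K and T_H = 295.15 K, so ΔT = 17.78 K.
The reversible limit is COP_R = T_C/ΔT = 15.60, so W_min = Q_C/COP = Q_C·ΔT/T_C.
W_min = 99.90 × 17.78/277.37 = 6.403 MJ.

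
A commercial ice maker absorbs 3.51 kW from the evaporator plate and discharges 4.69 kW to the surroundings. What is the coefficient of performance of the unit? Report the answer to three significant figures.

The first law gives Q̇_H = Q̇_C + Ẇ, so the three rates are Q̇_C = 3.510, Q̇_H = 4.690, Ẇ = 1.180 kW.
COP_R = Q̇_C/Ẇ = 3.510/1.180 = 2.975.

2.97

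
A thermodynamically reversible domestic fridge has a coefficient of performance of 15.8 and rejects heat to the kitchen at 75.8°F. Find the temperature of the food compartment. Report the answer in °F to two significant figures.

For a Carnot refrigerator COP_R = T_C/(T_H − T_C), so T_C = COP·T_H/(1 + COP).
With T_H = 297.48 K, T_C = 15.8 × 297.48/16.80 = 279.78 K.
Converting, 279.78 K = 43.93°F.

44 °F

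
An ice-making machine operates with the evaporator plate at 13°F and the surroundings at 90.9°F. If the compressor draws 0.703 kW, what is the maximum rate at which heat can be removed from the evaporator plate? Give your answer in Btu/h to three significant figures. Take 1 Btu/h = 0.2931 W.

In absolute terms T_C = 262.59 K and T_H = 305.87 K, so ΔT = 43.28 K.
COP_Carnot = T_C/ΔT = 262.59/43.28 = 6.068.
Q̇_max = COP_Carnot × Ẇ = 6.068 × 0.7030 kW = 4.266 kW = 14550 Btu/h.

14600 Btu/h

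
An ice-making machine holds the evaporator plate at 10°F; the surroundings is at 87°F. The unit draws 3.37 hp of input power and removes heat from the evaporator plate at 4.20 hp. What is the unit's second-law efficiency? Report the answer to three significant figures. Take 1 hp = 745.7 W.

COP_actual = Q̇_C/Ẇ = 4.200/3.370 = 1.246.
In absolute terms T_C = 260.93 K and T_H = 303.71 K, so ΔT = 42.78 K.
COP_Carnot = T_C/ΔT = 260.93/42.78 = 6.100.
η_II = COP_actual/COP_Carnot = 1.246/6.100 = 0.2043.

0.204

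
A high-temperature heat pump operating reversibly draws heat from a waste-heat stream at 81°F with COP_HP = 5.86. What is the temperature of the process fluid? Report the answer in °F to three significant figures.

192 °F

COP_HP = T_H/(T_H − T_C) rearranges to T_H = COP·T_C/(COP − 1).
With T_C = 300.37 K, T_H = 5.86 × 300.37/4.860 = 362.18 K.
Converting, 362.18 K = 192.25°F.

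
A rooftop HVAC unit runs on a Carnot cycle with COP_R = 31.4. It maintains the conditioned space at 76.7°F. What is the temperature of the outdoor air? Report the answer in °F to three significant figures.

93.8 °F

COP_R = T_C/(T_H − T_C) gives T_H − T_C = T_C/COP.
With T_C = 297.98 K, T_H = 297.98 × (1 + 1/31.4) = 307.47 K.
Converting, 307.47 K = 93.78°F.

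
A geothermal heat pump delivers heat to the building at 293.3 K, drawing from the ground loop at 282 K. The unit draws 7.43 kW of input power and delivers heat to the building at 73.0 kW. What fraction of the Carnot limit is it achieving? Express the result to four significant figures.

COP_actual = Q̇_H/Ẇ = 73.00/7.430 = 9.825.
The reservoir spacing is ΔT = 293.3 − 282 = 11.30 K.
COP_Carnot = T_H/ΔT = 293.30/11.30 = 25.96.
η_II = COP_actual/COP_Carnot = 9.825/25.96 = 0.3785.

0.3785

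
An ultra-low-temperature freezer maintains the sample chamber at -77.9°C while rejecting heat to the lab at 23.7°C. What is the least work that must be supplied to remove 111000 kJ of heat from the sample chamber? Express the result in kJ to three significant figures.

57800 kJ

In absolute terms T_C = 195.25 K and T_H = 296.85 K, so ΔT = 101.6 K.
The reversible limit is COP_R = T_C/ΔT = 1.922, so W_min = Q_C/COP = Q_C·ΔT/T_C.
W_min = 111000 × 101.6/195.25 = 57760 kJ.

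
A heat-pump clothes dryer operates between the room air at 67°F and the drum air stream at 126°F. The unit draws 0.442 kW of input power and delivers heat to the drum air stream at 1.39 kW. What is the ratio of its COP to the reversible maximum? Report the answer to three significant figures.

COP_actual = Q̇_H/Ẇ = 1.390/0.4420 = 3.145.
In absolute terms T_C = 292.59 K and T_H = 325.37 K, so ΔT = 32.78 K.
COP_Carnot = T_H/ΔT = 325.37/32.78 = 9.927.
η_II = COP_actual/COP_Carnot = 3.145/9.927 = 0.3168.

0.317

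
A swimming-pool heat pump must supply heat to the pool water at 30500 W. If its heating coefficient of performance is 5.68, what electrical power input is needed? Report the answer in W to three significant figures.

5370 W

Ẇ = Q̇_H/COP_HP = 30500/5.68 = 5370 W.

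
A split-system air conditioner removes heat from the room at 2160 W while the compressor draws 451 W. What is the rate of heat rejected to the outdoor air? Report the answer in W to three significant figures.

For a cyclic device the first law requires Q̇_H = Q̇_C + Ẇ.
Q̇_H = Q̇_C + Ẇ = 2611 W.

2610 W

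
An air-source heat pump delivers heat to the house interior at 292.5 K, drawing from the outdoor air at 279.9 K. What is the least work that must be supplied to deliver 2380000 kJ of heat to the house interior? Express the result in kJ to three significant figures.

103000 kJ

The reservoir spacing is ΔT = 292.5 − 279.9 = 12.60 K.
The reversible limit is COP_HP = T_H/ΔT = 23.21, so W_min = Q_H/COP = Q_H·ΔT/T_H.
W_min = 2380000 × 12.60/292.50 = 102500 kJ.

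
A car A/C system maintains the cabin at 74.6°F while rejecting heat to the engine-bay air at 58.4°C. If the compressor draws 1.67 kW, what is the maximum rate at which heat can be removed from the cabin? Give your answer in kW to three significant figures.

14.3 kW

In absolute terms T_C = 296.82 K and T_H = 331.55 K, so ΔT = 34.73 K.
COP_Carnot = T_C/ΔT = 296.82/34.73 = 8.546.
Q̇_max = COP_Carnot × Ẇ = 8.546 × 1.670 kW = 14.27 kW.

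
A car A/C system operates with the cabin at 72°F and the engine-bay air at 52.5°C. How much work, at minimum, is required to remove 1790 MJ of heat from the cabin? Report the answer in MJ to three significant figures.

In absolute terms T_C = 295.37 K and T_H = 325.65 K, so ΔT = 30.28 K.
The reversible limit is COP_R = T_C/ΔT = 9.755, so W_min = Q_C/COP = Q_C·ΔT/T_C.
W_min = 1790 × 30.28/295.37 = 183.5 MJ.

183 MJ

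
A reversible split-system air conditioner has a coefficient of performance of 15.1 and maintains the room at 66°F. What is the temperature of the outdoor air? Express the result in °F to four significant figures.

COP_R = T_C/(T_H − T_C) gives T_H − T_C = T_C/COP.
With T_C = 292.04 K, T_H = 292.04 × (1 + 1/15.1) = 311.38 K.
Converting, 311.38 K = 100.81°F.

100.8 °F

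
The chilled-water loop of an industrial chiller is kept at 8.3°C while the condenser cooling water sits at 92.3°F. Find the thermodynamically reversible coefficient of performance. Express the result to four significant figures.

In absolute terms T_C = 281.45 K and T_H = 306.65 K, so ΔT = 25.20 K.
For a reversible cycle, COP_Carnot = T_C/ΔT = 281.45/25.20 = 11.17.

11.17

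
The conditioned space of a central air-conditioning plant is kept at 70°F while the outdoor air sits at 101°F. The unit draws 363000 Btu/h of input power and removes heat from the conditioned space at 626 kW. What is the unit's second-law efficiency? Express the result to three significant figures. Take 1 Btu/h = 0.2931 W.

0.344

Converting, Q̇_C = 626.0 kW = 2136000 Btu/h, so COP_actual = Q̇_C/Ẇ = 2136000/363000 = 5.884.
In absolute terms T_C = 294.26 K and T_H = 311.48 K, so ΔT = 17.22 K.
COP_Carnot = T_C/ΔT = 294.26/17.22 = 17.09.
η_II = COP_actual/COP_Carnot = 5.884/17.09 = 0.3444.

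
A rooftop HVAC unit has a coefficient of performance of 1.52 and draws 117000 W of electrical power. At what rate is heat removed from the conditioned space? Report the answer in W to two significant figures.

180000 W

Q̇_C = COP × Ẇ = 1.52 × 117000 = 177800 W.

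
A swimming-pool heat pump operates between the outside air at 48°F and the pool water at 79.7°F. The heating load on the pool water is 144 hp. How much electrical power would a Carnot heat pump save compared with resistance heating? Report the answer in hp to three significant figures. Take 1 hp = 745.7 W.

In absolute terms T_C = 282.04 K and T_H = 299.65 K, so ΔT = 17.61 K.
COP_Carnot = T_H/ΔT = 299.65/17.61 = 17.01.
Resistance heating needs Ẇ_res = Q̇_H = 144.0 hp; the reversible heat pump needs only Ẇ_hp = Q̇_H/COP = 8.463 hp.
Saving = 144.0 − 8.463 = 135.5 hp.

136 hp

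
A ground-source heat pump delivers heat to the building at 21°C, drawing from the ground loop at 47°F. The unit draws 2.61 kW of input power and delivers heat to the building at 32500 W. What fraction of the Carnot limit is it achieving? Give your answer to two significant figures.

Converting, Q̇_H = 32500 W = 32.50 kW, so COP_actual = Q̇_H/Ẇ = 32.50/2.610 = 12.45.
In absolute terms T_C = 281.48 K and T_H = 294.15 K, so ΔT = 12.67 K.
COP_Carnot = T_H/ΔT = 294.15/12.67 = 23.22.
η_II = COP_actual/COP_Carnot = 12.45/23.22 = 0.5362.

0.54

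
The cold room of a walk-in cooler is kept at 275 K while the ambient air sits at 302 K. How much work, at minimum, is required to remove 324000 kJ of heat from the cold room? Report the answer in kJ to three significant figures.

The reservoir spacing is ΔT = 302 − 275 = 27.00 K.
The reversible limit is COP_R = T_C/ΔT = 10.19, so W_min = Q_C/COP = Q_C·ΔT/T_C.
W_min = 324000 × 27.00/275.00 = 31810 kJ.

31800 kJ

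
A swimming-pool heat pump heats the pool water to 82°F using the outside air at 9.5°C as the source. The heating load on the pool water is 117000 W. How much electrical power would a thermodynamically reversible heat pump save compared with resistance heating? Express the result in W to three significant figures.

110000 W

In absolute terms T_C = 282.65 K and T_H = 300.93 K, so ΔT = 18.28 K.
COP_Carnot = T_H/ΔT = 300.93/18.28 = 16.46.
Resistance heating needs Ẇ_res = Q̇_H = 117000 W; the reversible heat pump needs only Ẇ_hp = Q̇_H/COP = 7106 W.
Saving = 117000 − 7106 = 109900 W.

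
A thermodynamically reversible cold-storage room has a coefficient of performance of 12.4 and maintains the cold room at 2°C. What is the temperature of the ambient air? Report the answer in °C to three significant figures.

COP_R = T_C/(T_H − T_C) gives T_H − T_C = T_C/COP.
With T_C = 275.15 K, T_H = 275.15 × (1 + 1/12.4) = 297.34 K.
Converting, 297.34 K = 24.19°C.

24.2 °C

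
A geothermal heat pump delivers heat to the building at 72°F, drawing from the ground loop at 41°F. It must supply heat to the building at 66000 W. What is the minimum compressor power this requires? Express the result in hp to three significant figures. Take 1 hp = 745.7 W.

In absolute terms T_C = 278.15 K and T_H = 295.37 K, so ΔT = 17.22 K.
COP_Carnot = T_H/ΔT = 295.37/17.22 = 17.15.
Ẇ_min = Q̇/COP_Carnot = 66000/17.15 = 3848 W = 5.161 hp.

5.16 hp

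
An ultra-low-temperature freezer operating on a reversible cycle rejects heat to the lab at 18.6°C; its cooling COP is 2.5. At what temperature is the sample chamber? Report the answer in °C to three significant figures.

-64.8 °C

For a Carnot refrigerator COP_R = T_C/(T_H − T_C), so T_C = COP·T_H/(1 + COP).
With T_H = 291.75 K, T_C = 2.5 × 291.75/3.500 = 208.39 K.
Converting, 208.39 K = -64.76°C.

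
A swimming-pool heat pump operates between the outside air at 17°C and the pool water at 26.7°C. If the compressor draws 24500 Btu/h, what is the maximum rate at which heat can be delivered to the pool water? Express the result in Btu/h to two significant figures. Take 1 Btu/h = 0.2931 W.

760000 Btu/h

In absolute terms T_C = 290.15 K and T_H = 299.85 K, so ΔT = 9.700 K.
COP_Carnot = T_H/ΔT = 299.85/9.700 = 30.91.
Q̇_max = COP_Carnot × Ẇ = 30.91 × 24500 Btu/h = 757400 Btu/h.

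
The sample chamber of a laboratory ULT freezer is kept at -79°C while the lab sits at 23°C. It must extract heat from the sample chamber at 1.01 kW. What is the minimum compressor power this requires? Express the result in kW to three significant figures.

0.531 kW

In absolute terms T_C = 194.15 K and T_H = 296.15 K, so ΔT = 102.0 K.
COP_Carnot = T_C/ΔT = 194.15/102.0 = 1.903.
Ẇ_min = Q̇/COP_Carnot = 1.010/1.903 = 0.5306 kW.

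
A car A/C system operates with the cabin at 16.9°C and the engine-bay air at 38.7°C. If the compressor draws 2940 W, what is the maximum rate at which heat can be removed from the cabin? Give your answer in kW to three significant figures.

39.1 kW

In absolute terms T_C = 290.05 K and T_H = 311.85 K, so ΔT = 21.80 K.
COP_Carnot = T_C/ΔT = 290.05/21.80 = 13.31.
Q̇_max = COP_Carnot × Ẇ = 13.31 × 2940 W = 39120 W = 39.12 kW.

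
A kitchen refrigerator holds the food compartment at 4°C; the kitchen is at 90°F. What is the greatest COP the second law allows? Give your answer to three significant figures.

9.82

In absolute terms T_C = 277.15 K and T_H = 305.37 K, so ΔT = 28.22 K.
For a reversible cycle, COP_Carnot = T_C/ΔT = 277.15/28.22 = 9.820.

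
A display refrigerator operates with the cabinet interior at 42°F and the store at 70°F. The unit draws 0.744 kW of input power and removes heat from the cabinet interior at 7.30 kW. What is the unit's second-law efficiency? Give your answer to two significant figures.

0.55

COP_actual = Q̇_C/Ẇ = 7.300/0.7440 = 9.812.
In absolute terms T_C = 278.71 K and T_H = 294.26 K, so ΔT = 15.56 K.
COP_Carnot = T_C/ΔT = 278.71/15.56 = 17.92.
η_II = COP_actual/COP_Carnot = 9.812/17.92 = 0.5476.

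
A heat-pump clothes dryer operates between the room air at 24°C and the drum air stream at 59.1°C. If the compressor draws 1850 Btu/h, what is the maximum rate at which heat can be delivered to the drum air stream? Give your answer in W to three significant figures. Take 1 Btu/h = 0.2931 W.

In absolute terms T_C = 297.15 K and T_H = 332.25 K, so ΔT = 35.10 K.
COP_Carnot = T_H/ΔT = 332.25/35.10 = 9.466.
Q̇_max = COP_Carnot × Ẇ = 9.466 × 1850 Btu/h = 17510 Btu/h = 5133 W.

5130 W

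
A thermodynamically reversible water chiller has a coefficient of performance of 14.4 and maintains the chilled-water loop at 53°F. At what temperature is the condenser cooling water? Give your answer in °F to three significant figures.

88.6 °F

COP_R = T_C/(T_H − T_C) gives T_H − T_C = T_C/COP.
With T_C = 284.82 K, T_H = 284.82 × (1 + 1/14.4) = 304.60 K.
Converting, 304.60 K = 88.60°F.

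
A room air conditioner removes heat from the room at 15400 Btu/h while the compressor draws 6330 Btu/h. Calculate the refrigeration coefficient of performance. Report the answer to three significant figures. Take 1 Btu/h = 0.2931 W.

2.43

The first law gives Q̇_H = Q̇_C + Ẇ, so the three rates are Q̇_C = 15400, Q̇_H = 21730, Ẇ = 6330 Btu/h.
COP_R = Q̇_C/Ẇ = 15400/6330 = 2.433.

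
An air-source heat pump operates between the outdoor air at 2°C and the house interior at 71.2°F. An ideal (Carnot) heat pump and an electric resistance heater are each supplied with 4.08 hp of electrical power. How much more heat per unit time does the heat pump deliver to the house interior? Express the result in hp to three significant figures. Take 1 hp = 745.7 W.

56.8 hp

In absolute terms T_C = 275.15 K and T_H = 294.93 K, so ΔT = 19.78 K.
COP_Carnot = T_H/ΔT = 294.93/19.78 = 14.91.
The heat pump delivers Q̇_H = COP × Ẇ = 60.84 hp; the resistance heater delivers Ẇ = 4.080 hp.
Extra = (COP − 1)·Ẇ = 56.76 hp.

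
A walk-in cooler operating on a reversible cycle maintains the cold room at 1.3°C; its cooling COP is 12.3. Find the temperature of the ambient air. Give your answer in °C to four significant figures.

COP_R = T_C/(T_H − T_C) gives T_H − T_C = T_C/COP.
With T_C = 274.45 K, T_H = 274.45 × (1 + 1/12.3) = 296.76 K.
Converting, 296.76 K = 23.61°C.

23.61 °C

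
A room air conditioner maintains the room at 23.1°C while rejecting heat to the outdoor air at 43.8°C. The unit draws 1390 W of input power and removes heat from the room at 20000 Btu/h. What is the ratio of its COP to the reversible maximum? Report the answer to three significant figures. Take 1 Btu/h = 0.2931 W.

Converting, Q̇_C = 20000 Btu/h = 5862 W, so COP_actual = Q̇_C/Ẇ = 5862/1390 = 4.217.
In absolute terms T_C = 296.25 K and T_H = 316.95 K, so ΔT = 20.70 K.
COP_Carnot = T_C/ΔT = 296.25/20.70 = 14.31.
η_II = COP_actual/COP_Carnot = 4.217/14.31 = 0.2947.

0.295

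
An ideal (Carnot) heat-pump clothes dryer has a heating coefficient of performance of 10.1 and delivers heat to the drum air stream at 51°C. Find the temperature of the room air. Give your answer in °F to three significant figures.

66.0 °F

COP_HP = T_H/(T_H − T_C) gives T_H − T_C = T_H/COP.
With T_H = 324.15 K, T_C = 324.15 × (1 − 1/10.1) = 292.06 K.
Converting, 292.06 K = 66.03°F.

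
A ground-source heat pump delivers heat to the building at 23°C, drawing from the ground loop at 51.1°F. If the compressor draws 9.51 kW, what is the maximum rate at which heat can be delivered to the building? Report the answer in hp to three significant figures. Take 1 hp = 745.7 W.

In absolute terms T_C = 283.76 K and T_H = 296.15 K, so ΔT = 12.39 K.
COP_Carnot = T_H/ΔT = 296.15/12.39 = 23.90.
Q̇_max = COP_Carnot × Ẇ = 23.90 × 9.510 kW = 227.3 kW = 304.9 hp.

305 hp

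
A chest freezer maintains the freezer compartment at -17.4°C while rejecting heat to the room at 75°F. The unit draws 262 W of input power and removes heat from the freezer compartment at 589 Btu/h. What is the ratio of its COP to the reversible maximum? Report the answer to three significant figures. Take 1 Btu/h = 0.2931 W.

Converting, Q̇_C = 589.0 Btu/h = 172.6 W, so COP_actual = Q̇_C/Ẇ = 172.6/262.0 = 0.6589.
In absolute terms T_C = 255.75 K and T_H = 297.04 K, so ΔT = 41.29 K.
COP_Carnot = T_C/ΔT = 255.75/41.29 = 6.194.
η_II = COP_actual/COP_Carnot = 0.6589/6.194 = 0.1064.

0.106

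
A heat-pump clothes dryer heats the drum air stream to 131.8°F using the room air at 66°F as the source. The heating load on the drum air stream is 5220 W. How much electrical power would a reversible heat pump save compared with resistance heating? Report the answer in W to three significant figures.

4640 W

In absolute terms T_C = 292.04 K and T_H = 328.59 K, so ΔT = 36.56 K.
COP_Carnot = T_H/ΔT = 328.59/36.56 = 8.989.
Resistance heating needs Ẇ_res = Q̇_H = 5220 W; the reversible heat pump needs only Ẇ_hp = Q̇_H/COP = 580.7 W.
Saving = 5220 − 580.7 = 4639 W.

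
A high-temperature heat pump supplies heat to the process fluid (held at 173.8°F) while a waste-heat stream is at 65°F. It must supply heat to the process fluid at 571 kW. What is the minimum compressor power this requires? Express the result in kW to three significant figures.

In absolute terms T_C = 291.48 K and T_H = 351.93 K, so ΔT = 60.44 K.
COP_Carnot = T_H/ΔT = 351.93/60.44 = 5.822.
Ẇ_min = Q̇/COP_Carnot = 571.0/5.822 = 98.07 kW.

98.1 kW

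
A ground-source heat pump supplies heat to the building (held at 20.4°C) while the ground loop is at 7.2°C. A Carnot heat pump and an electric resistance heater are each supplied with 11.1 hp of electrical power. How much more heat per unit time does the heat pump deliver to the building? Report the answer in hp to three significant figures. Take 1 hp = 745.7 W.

236 hp

In absolute terms T_C = 280.35 K and T_H = 293.55 K, so ΔT = 13.20 K.
COP_Carnot = T_H/ΔT = 293.55/13.20 = 22.24.
The heat pump delivers Q̇_H = COP × Ẇ = 246.8 hp; the resistance heater delivers Ẇ = 11.10 hp.
Extra = (COP − 1)·Ẇ = 235.7 hp.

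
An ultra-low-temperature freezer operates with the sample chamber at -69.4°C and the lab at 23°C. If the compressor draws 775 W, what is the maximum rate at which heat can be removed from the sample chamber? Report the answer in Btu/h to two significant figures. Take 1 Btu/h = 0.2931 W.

5800 Btu/h

In absolute terms T_C = 203.75 K and T_H = 296.15 K, so ΔT = 92.40 K.
COP_Carnot = T_C/ΔT = 203.75/92.40 = 2.205.
Q̇_max = COP_Carnot × Ẇ = 2.205 × 775.0 W = 1709 W = 5831 Btu/h.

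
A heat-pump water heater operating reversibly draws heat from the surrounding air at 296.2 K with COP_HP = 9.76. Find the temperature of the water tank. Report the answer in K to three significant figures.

330 K

COP_HP = T_H/(T_H − T_C) rearranges to T_H = COP·T_C/(COP − 1).
With T_C = 296.20 K, T_H = 9.76 × 296.20/8.760 = 330.01 K.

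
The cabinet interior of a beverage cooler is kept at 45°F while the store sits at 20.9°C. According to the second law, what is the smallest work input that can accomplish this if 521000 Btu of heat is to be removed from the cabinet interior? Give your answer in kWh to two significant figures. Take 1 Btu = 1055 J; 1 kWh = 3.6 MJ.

7.4 kWh

In absolute terms T_C = 280.37 K and T_H = 294.05 K, so ΔT = 13.68 K.
The reversible limit is COP_R = T_C/ΔT = 20.50, so W_min = Q_C/COP = Q_C·ΔT/T_C.
W_min = 521000 × 13.68/280.37 = 25420 Btu = 7.448 kWh.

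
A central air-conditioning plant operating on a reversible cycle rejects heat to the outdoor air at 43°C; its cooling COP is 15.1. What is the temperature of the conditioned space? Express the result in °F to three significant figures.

74.1 °F

For a Carnot refrigerator COP_R = T_C/(T_H − T_C), so T_C = COP·T_H/(1 + COP).
With T_H = 316.15 K, T_C = 15.1 × 316.15/16.10 = 296.51 K.
Converting, 296.51 K = 74.05°F.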